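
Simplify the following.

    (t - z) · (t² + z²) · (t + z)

Pair the conjugate factors: (t+z)(t-z) = t² - z², then repeat with the next factor.

t⁴ - z⁴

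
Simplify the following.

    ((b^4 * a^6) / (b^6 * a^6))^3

Inside the bracket: (b^-2)
Raise to the power 3: (b^-6)

b^(-6)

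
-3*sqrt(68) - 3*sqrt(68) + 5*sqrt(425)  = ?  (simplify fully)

3*sqrt(68) = 6*sqrt(17); 3*sqrt(68) = 6*sqrt(17); 5*sqrt(425) = 25*sqrt(17)
Combine: (-6 - 6 + 25)·sqrt(17) = 13*sqrt(17)

13*sqrt(17)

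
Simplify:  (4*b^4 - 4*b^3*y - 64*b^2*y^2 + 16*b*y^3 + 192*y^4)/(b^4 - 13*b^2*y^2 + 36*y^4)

Factor: 4*b^4 - 4*b^3*y - 64*b^2*y^2 + 16*b*y^3 + 192*y^4 = 4*(b - 4*y)*(b + 2*y)*(b + 3*y)*(b - 2*y);  b^4 - 13*b^2*y^2 + 36*y^4 = (b + 3*y)*(b - 2*y)*(b + 2*y)*(b - 3*y)
Cancel the common factors (b + 3*y), (b + 2*y), (b - 2*y).

(-4*b + 16*y)/(-b + 3*y)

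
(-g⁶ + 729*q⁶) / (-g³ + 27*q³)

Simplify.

Difference of sixth powers: factor out (-g³ + 27*q³).

g³ + 27*q³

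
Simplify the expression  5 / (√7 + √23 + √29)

Group as (√23 + √29) + √7; multiply by (√23 + √29) - √7, then rationalise the remaining surd.

(-10*√4669 + 5*√29 + 65*√23 + 225*√7)/643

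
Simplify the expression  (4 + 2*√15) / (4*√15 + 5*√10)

Multiply numerator and denominator by -5*√10 + 4*√15.
Denominator becomes -10; numerator becomes -50*√6 - 20*√10 + 16*√15 + 120.

(-60 - 8*√15 + 10*√10 + 25*√6)/5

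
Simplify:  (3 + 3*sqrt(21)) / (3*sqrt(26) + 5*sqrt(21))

Multiply numerator and denominator by -3*sqrt(26) + 5*sqrt(21).
Denominator becomes 291; numerator becomes -9*sqrt(546) - 9*sqrt(26) + 15*sqrt(21) + 315.

(-3*sqrt(546) - 3*sqrt(26) + 5*sqrt(21) + 105)/97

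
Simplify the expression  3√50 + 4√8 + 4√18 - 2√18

29*√2

3√50 = 15*√2; 4√8 = 8*√2; 4√18 = 12*√2; 2√18 = 6*√2
Combine: (15 + 8 + 12 - 6)·√2 = 29*√2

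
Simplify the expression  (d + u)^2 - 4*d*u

(d - u)^2

Expand the square and combine the 4*d*u term.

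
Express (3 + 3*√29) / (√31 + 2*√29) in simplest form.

(-3*√899 - 3*√31 + 6*√29 + 174)/85

Multiply numerator and denominator by -√31 + 2*√29.
Denominator becomes 85; numerator becomes -3*√899 - 3*√31 + 6*√29 + 174.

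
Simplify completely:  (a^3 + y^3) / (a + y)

y^3 + a^3 = (a + y)(a^2 - a*y + y^2).

a^2 - a*y + y^2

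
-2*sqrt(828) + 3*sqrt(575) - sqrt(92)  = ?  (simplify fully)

sqrt(23)

2*sqrt(828) = 12*sqrt(23); 3*sqrt(575) = 15*sqrt(23); sqrt(92) = 2*sqrt(23)
Combine: (-12 + 15 - 2)·sqrt(23) = sqrt(23)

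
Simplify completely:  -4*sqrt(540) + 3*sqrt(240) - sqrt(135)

4*sqrt(540) = 24*sqrt(15); 3*sqrt(240) = 12*sqrt(15); sqrt(135) = 3*sqrt(15)
Combine: (-24 + 12 - 3)·sqrt(15) = -15*sqrt(15)

-15*sqrt(15)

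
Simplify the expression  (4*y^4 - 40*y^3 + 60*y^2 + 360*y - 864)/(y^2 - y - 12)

Factor: 4*y^4 - 40*y^3 + 60*y^2 + 360*y - 864 = 4*(y - 3)*(y - 6)*(y - 4)*(y + 3);  y^2 - y - 12 = (y - 4)*(y + 3)
Cancel the common factors (y + 3), (y - 4).

4*y^2 - 36*y + 72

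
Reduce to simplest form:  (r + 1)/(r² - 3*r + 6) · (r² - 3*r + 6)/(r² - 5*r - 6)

1/(r - 6)

Factor: r² - 5*r - 6 = (r + 1)·(r - 6)
Cancel the common factors (r² - 3*r + 6), (r + 1).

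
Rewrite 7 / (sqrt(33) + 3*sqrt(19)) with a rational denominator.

Multiply numerator and denominator by -3*sqrt(19) + sqrt(33).
Denominator becomes -138; numerator becomes -21*sqrt(19) + 7*sqrt(33).

(-7*sqrt(33) + 21*sqrt(19))/138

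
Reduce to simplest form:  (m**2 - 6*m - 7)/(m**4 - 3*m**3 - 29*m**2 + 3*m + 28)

Factor: m**2 - 6*m - 7 = (m + 1)*(m - 7);  m**4 - 3*m**3 - 29*m**2 + 3*m + 28 = (m + 4)*(m + 1)*(m - 7)*(m - 1)
Cancel the common factors (m + 1), (m - 7).

1/(m**2 + 3*m - 4)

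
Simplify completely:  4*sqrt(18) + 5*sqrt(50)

37*sqrt(2)

4*sqrt(18) = 12*sqrt(2); 5*sqrt(50) = 25*sqrt(2)
Combine: (12 + 25)·sqrt(2) = 37*sqrt(2)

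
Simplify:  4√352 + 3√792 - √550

29*√22

4√352 = 16*√22; 3√792 = 18*√22; √550 = 5*√22
Combine: (16 + 18 - 5)·√22 = 29*√22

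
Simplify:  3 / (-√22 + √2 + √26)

Group as (√2 + √26) - √22; multiply by (√2 + √26) + √22, then rationalise the remaining surd.

(-9*√22 - 3*√26 + 69*√2 + 6*√286)/86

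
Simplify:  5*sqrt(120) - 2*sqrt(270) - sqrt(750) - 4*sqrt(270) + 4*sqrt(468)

-13*sqrt(30) + 24*sqrt(13)

5*sqrt(120) = 10*sqrt(30); 2*sqrt(270) = 6*sqrt(30); sqrt(750) = 5*sqrt(30); 4*sqrt(270) = 12*sqrt(30); 4*sqrt(468) = 24*sqrt(13)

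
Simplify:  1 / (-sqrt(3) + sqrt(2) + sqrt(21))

Group as (sqrt(2) + sqrt(21)) - sqrt(3); multiply by (sqrt(2) + sqrt(21)) + sqrt(3), then rationalise the remaining surd.

(-11*sqrt(2) - 3*sqrt(14) + 10*sqrt(3) + 8*sqrt(21))/116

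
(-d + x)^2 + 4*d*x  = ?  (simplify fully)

(d + x)^2

Expand the square and combine the 4*d*x term.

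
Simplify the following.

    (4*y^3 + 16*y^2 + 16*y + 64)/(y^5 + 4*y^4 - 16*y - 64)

4/(y^2 - 4)

Factor: 4*y^3 + 16*y^2 + 16*y + 64 = 4*(y^2 + 4)*(y + 4);  y^5 + 4*y^4 - 16*y - 64 = (y + 2)*(y + 4)*(y - 2)*(y^2 + 4)
Cancel the common factors (y^2 + 4), (y + 4).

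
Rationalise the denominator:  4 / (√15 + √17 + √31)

(-8*√7905 + 4*√31 + 116*√17 + 132*√15)/1019

Group as (√15 + √31) + √17; multiply by (√15 + √31) - √17, then rationalise the remaining surd.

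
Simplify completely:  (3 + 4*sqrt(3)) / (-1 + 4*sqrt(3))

(16*sqrt(3) + 51)/47

Multiply numerator and denominator by -4*sqrt(3) - 1.
Denominator becomes -47; numerator becomes -51 - 16*sqrt(3).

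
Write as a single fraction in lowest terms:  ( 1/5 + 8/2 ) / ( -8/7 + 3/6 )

-98/15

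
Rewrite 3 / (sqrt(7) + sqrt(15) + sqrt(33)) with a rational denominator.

(-18*sqrt(385) - 33*sqrt(33) + 75*sqrt(15) + 123*sqrt(7))/299

Group as (sqrt(15) + sqrt(33)) + sqrt(7); multiply by (sqrt(15) + sqrt(33)) - sqrt(7), then rationalise the remaining surd.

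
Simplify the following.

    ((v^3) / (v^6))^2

v^(-6)

Inside the bracket: (v^-3)
Raise to the power 2: (v^-6)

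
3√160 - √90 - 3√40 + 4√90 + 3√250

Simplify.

30*√10

3√160 = 12*√10; √90 = 3*√10; 3√40 = 6*√10; 4√90 = 12*√10; 3√250 = 15*√10
Combine: (12 - 3 - 6 + 12 + 15)·√10 = 30*√10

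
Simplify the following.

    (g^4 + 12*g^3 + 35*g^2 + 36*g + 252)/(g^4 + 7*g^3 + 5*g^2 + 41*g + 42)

Factor: g^4 + 12*g^3 + 35*g^2 + 36*g + 252 = (g^2 - g + 6)*(g + 6)*(g + 7);  g^4 + 7*g^3 + 5*g^2 + 41*g + 42 = (g^2 - g + 6)*(g + 7)*(g + 1)
Cancel the common factors (g^2 - g + 6), (g + 7).

(g + 6)/(g + 1)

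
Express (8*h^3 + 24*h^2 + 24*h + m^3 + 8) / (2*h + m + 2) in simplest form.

4*h^2 - 2*h*m + 8*h + m^2 - 2*m + 4

Apply the sum-of-cubes factorisation and cancel (2*h + m + 2).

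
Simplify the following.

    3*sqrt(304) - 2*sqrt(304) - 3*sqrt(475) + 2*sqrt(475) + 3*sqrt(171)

3*sqrt(304) = 12*sqrt(19); 2*sqrt(304) = 8*sqrt(19); 3*sqrt(475) = 15*sqrt(19); 2*sqrt(475) = 10*sqrt(19); 3*sqrt(171) = 9*sqrt(19)
Combine: (12 - 8 - 15 + 10 + 9)·sqrt(19) = 8*sqrt(19)

8*sqrt(19)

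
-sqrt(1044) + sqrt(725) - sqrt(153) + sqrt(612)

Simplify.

-sqrt(29) + 3*sqrt(17)

sqrt(1044) = 6*sqrt(29); sqrt(725) = 5*sqrt(29); sqrt(153) = 3*sqrt(17); sqrt(612) = 6*sqrt(17)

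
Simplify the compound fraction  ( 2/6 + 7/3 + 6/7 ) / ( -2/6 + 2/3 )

74/7

Numerator: 2/6 + 7/3 + 6/7 = 74/21
Denominator: -2/6 + 2/3 = 1/3
Divide: (74/21) · (3) = 74/7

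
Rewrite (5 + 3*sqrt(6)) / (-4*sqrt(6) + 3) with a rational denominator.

Multiply numerator and denominator by 3 + 4*sqrt(6).
Denominator becomes -87; numerator becomes 29*sqrt(6) + 87.

(-3 - sqrt(6))/3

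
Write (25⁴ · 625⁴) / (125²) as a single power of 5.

5^18

25⁴ = 5^8; 625⁴ = 5^16; 125² = 5^6
Combine exponents: 5^18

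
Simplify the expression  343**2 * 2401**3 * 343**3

343**2 = 7**6; 2401**3 = 7**12; 343**3 = 7**9
Combine exponents: 7**27

7**27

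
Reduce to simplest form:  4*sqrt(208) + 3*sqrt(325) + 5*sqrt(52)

41*sqrt(13)

4*sqrt(208) = 16*sqrt(13); 3*sqrt(325) = 15*sqrt(13); 5*sqrt(52) = 10*sqrt(13)
Combine: (16 + 15 + 10)·sqrt(13) = 41*sqrt(13)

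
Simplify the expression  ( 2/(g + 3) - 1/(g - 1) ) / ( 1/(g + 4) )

Numerator: 2/(g + 3) - 1/(g - 1) = (g - 5)/(g^2 + 2*g - 3)
Denominator: 1/(g + 4) = 1/(g + 4)
Divide: ((g - 5)/(g^2 + 2*g - 3)) · (g + 4) = (g^2 - g - 20)/(g^2 + 2*g - 3)

(g^2 - g - 20)/(g^2 + 2*g - 3)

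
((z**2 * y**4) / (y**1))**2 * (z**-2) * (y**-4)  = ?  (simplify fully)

Inside the bracket: z**2 * y**3
Raise to the power 2: z**4 * y**6
Multiply by (z**-2) * (y**-4): add exponents.

y**2*z**2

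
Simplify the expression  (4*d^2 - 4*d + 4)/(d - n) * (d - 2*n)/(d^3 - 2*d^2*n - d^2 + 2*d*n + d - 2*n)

4/(d - n)

Factor: 4*d^2 - 4*d + 4 = 4*(d^2 - d + 1);  d^3 - 2*d^2*n - d^2 + 2*d*n + d - 2*n = (d^2 - d + 1)*(d - 2*n)
Cancel the common factors (d^2 - d + 1), (d - 2*n).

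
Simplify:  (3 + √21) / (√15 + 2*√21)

(-√35 - √15 + 2*√21 + 14)/23

Multiply numerator and denominator by -√15 + 2*√21.
Denominator becomes 69; numerator becomes -3*√35 - 3*√15 + 6*√21 + 42.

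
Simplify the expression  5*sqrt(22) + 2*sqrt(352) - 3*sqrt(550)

5*sqrt(22) = 5*sqrt(22); 2*sqrt(352) = 8*sqrt(22); 3*sqrt(550) = 15*sqrt(22)
Combine: (5 + 8 - 15)·sqrt(22) = -2*sqrt(22)

-2*sqrt(22)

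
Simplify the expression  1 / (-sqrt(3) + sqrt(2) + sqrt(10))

Group as (sqrt(2) + sqrt(10)) - sqrt(3); multiply by (sqrt(2) + sqrt(10)) + sqrt(3), then rationalise the remaining surd.

-11*sqrt(2) - 4*sqrt(15) + 9*sqrt(3) + 5*sqrt(10)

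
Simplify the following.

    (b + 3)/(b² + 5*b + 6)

1/(b + 2)

Factor: b² + 5*b + 6 = (b + 2)·(b + 3)
Cancel the common factor (b + 3).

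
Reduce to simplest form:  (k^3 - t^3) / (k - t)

k^2 + k*t + t^2

Apply the difference-of-cubes factorisation and cancel (k - t).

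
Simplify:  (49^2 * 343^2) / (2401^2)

49^2 = 7^4; 343^2 = 7^6; 2401^2 = 7^8
Combine exponents: 7^2

7^2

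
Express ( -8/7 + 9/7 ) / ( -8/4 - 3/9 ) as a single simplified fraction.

-3/49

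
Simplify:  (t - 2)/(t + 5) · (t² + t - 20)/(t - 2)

Factor: t² + t - 20 = (t - 4)·(t + 5)
Cancel the common factors (t - 2), (t + 5).

t - 4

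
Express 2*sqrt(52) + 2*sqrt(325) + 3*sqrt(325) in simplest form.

2*sqrt(52) = 4*sqrt(13); 2*sqrt(325) = 10*sqrt(13); 3*sqrt(325) = 15*sqrt(13)
Combine: (4 + 10 + 15)·sqrt(13) = 29*sqrt(13)

29*sqrt(13)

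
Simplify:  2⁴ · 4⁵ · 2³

2^17

2⁴ = 2^4; 4⁵ = 2^10; 2³ = 2^3
Combine exponents: 2^17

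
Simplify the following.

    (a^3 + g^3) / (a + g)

g^3 + a^3 = (a + g)(a^2 - a*g + g^2).

a^2 - a*g + g^2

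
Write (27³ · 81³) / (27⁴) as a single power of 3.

27³ = 3^9; 81³ = 3^12; 27⁴ = 3^12
Combine exponents: 3^9

3^9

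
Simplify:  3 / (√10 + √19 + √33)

Group as (√10 + √19) + √33; multiply by (√10 + √19) - √33, then rationalise the remaining surd.

(-√6270 - 2*√33 + 12*√19 + 21*√10)/124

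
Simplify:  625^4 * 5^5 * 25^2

5^25

625^4 = 5^16; 5^5 = 5^5; 25^2 = 5^4
Combine exponents: 5^25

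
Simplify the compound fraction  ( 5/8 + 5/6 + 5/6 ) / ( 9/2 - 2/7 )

385/708

Numerator: 5/8 + 5/6 + 5/6 = 55/24
Denominator: 9/2 - 2/7 = 59/14
Divide: (55/24) · (14/59) = 385/708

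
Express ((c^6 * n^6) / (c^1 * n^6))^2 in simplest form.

c^10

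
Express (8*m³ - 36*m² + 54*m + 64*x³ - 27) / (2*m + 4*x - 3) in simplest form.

4*m² - 8*m*x - 12*m + 16*x² + 12*x + 9

Apply the sum-of-cubes factorisation and cancel (2*m + 4*x - 3).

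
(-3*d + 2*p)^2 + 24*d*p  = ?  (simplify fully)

(3*d + 2*p)^2

After expansion: 9*d^2 + 12*d*p + 4*p^2 — a perfect-square trinomial.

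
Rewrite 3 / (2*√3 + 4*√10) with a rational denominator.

Multiply numerator and denominator by -2*√3 + 4*√10.
Denominator becomes 148; numerator becomes -6*√3 + 12*√10.

(-3*√3 + 6*√10)/74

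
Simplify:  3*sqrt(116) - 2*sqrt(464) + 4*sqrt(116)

3*sqrt(116) = 6*sqrt(29); 2*sqrt(464) = 8*sqrt(29); 4*sqrt(116) = 8*sqrt(29)
Combine: (6 - 8 + 8)·sqrt(29) = 6*sqrt(29)

6*sqrt(29)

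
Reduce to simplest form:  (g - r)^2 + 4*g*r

(g + r)^2

Expanding gives g^2 + 2*g*r + r^2, a perfect square.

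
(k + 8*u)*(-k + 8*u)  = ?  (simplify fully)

(8*u)^2 - (k)^2 = -k^2 + 64*u^2.

-k^2 + 64*u^2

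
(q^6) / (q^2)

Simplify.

Quotient: q^4

q^4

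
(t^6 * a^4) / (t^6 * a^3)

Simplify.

a

Quotient: a^1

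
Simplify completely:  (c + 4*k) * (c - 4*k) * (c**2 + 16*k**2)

Pair the conjugate factors: (c+(4*k))(c-(4*k)) = c**2 - 16*k**2, then repeat with the next factor.

c**4 - 256*k**4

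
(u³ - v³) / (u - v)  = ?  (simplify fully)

u² + u*v + v²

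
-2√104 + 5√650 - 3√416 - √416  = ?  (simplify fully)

2√104 = 4*√26; 5√650 = 25*√26; 3√416 = 12*√26; √416 = 4*√26
Combine: (-4 + 25 - 12 - 4)·√26 = 5*√26

5*√26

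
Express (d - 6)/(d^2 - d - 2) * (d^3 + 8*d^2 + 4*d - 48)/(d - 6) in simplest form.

(d^2 + 10*d + 24)/(d + 1)

Factor: d^2 - d - 2 = (d + 1)*(d - 2);  d^3 + 8*d^2 + 4*d - 48 = (d + 6)*(d - 2)*(d + 4)
Cancel the common factors (d - 6), (d - 2).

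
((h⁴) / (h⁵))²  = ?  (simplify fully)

h^(-2)

Inside the bracket: (h^-1)
Raise to the power 2: (h^-2)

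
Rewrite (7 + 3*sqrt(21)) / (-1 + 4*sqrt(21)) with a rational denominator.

(31*sqrt(21) + 259)/335

Multiply numerator and denominator by -4*sqrt(21) - 1.
Denominator becomes -335; numerator becomes -259 - 31*sqrt(21).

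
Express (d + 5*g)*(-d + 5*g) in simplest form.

Difference of squares with P = 5*g, Q = d.

-d^2 + 25*g^2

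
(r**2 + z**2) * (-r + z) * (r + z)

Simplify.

-r**4 + z**4

(z+r)(z-r) = -r**2 + z**2; continue pairing.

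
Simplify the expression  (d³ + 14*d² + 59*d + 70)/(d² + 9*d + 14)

d + 5

Factor: d³ + 14*d² + 59*d + 70 = (d + 2)·(d + 7)·(d + 5);  d² + 9*d + 14 = (d + 7)·(d + 2)
Cancel the common factors (d + 2), (d + 7).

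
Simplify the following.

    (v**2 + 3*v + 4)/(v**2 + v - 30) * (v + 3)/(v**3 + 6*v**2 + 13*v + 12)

1/(v**2 + v - 30)

Factor: v**2 + v - 30 = (v - 5)*(v + 6);  v**3 + 6*v**2 + 13*v + 12 = (v**2 + 3*v + 4)*(v + 3)
Cancel the common factors (v**2 + 3*v + 4), (v + 3).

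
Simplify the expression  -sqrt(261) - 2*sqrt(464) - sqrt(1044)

sqrt(261) = 3*sqrt(29); 2*sqrt(464) = 8*sqrt(29); sqrt(1044) = 6*sqrt(29)
Combine: (-3 - 8 - 6)·sqrt(29) = -17*sqrt(29)

-17*sqrt(29)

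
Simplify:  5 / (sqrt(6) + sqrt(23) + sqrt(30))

(-60*sqrt(115) - 5*sqrt(30) + 65*sqrt(23) + 235*sqrt(6))/551

Group as (sqrt(6) + sqrt(23)) + sqrt(30); multiply by (sqrt(6) + sqrt(23)) - sqrt(30), then rationalise the remaining surd.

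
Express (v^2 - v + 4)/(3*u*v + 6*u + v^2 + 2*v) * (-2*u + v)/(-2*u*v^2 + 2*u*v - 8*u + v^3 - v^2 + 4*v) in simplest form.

Factor: 3*u*v + 6*u + v^2 + 2*v = (v + 2)*(3*u + v);  -2*u*v^2 + 2*u*v - 8*u + v^3 - v^2 + 4*v = (v^2 - v + 4)*(-2*u + v)
Cancel the common factors (v^2 - v + 4), (-2*u + v).

1/(3*u*v + 6*u + v^2 + 2*v)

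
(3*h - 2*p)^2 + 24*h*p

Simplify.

(3*h + 2*p)^2

Expanding gives 9*h^2 + 12*h*p + 4*p^2, a perfect square.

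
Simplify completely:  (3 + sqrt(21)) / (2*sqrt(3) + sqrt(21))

Multiply numerator and denominator by -2*sqrt(3) + sqrt(21).
Denominator becomes 9; numerator becomes -6*sqrt(7) - 6*sqrt(3) + 3*sqrt(21) + 21.

(-2*sqrt(7) - 2*sqrt(3) + sqrt(21) + 7)/3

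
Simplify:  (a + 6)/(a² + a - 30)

1/(a - 5)

Factor: a² + a - 30 = (a - 5)·(a + 6)
Cancel the common factor (a + 6).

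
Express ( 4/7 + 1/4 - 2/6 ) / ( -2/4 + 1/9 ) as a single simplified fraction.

Numerator: 4/7 + 1/4 - 2/6 = 41/84
Denominator: -2/4 + 1/9 = -7/18
Divide: (41/84) · (-18/7) = -123/98

-123/98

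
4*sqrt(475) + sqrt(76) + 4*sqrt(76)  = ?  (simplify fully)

30*sqrt(19)

4*sqrt(475) = 20*sqrt(19); sqrt(76) = 2*sqrt(19); 4*sqrt(76) = 8*sqrt(19)
Combine: (20 + 2 + 8)·sqrt(19) = 30*sqrt(19)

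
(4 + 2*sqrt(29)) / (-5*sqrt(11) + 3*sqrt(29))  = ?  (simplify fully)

(-5*sqrt(319) - 87 - 10*sqrt(11) - 6*sqrt(29))/7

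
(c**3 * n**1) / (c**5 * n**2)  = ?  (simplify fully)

1/(c**2*n)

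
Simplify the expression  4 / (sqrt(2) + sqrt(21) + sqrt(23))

Group as (sqrt(2) + sqrt(23)) + sqrt(21); multiply by (sqrt(2) + sqrt(23)) - sqrt(21), then rationalise the remaining surd.

(-sqrt(966) + 2*sqrt(21) + 21*sqrt(2))/21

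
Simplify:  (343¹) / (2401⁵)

7^(-17)

343¹ = 7^3; 2401⁵ = 7^20
Combine exponents: 7^(-17)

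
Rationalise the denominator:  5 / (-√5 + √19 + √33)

Group as (√19 + √33) - √5; multiply by (√19 + √33) + √5, then rationalise the remaining surd.

(-235*√5 - 45*√33 + 95*√19 + 10*√3135)/299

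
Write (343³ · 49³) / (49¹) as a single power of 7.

7^13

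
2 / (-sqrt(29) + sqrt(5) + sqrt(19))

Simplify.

(10*sqrt(29) + 30*sqrt(19) + 86*sqrt(5) + 4*sqrt(2755))/355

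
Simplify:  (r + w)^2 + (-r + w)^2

2*r^2 + 2*w^2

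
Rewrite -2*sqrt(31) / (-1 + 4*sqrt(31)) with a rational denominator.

(-248 - 2*sqrt(31))/495

Multiply numerator and denominator by -4*sqrt(31) - 1.
Denominator becomes -495; numerator becomes 2*sqrt(31) + 248.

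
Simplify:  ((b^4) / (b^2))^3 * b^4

Inside the bracket: b^2
Raise to the power 3: b^6
Multiply by b^4: add exponents.

b^10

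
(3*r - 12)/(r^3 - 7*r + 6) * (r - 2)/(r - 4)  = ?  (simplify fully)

Factor: 3*r - 12 = 3*(r - 4);  r^3 - 7*r + 6 = (r - 1)*(r - 2)*(r + 3)
Cancel the common factors (r - 2), (r - 4).

3/(r^2 + 2*r - 3)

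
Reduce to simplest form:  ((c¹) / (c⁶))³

Inside the bracket: (c^-5)
Raise to the power 3: (c^-15)

c^(-15)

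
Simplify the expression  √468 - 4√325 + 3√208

√468 = 6*√13; 4√325 = 20*√13; 3√208 = 12*√13
Combine: (6 - 20 + 12)·√13 = -2*√13

-2*√13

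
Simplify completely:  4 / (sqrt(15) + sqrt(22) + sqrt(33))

Group as (sqrt(15) + sqrt(22)) + sqrt(33); multiply by (sqrt(15) + sqrt(22)) - sqrt(33), then rationalise the remaining surd.

(-33*sqrt(10) + 2*sqrt(33) + 13*sqrt(22) + 20*sqrt(15))/163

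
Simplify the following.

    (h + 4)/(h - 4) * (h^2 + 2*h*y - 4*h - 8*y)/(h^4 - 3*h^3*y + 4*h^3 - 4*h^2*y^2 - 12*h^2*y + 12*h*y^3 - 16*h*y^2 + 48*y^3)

1/(h^2 - 5*h*y + 6*y^2)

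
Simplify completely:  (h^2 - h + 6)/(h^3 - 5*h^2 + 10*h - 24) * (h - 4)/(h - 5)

Factor: h^3 - 5*h^2 + 10*h - 24 = (h^2 - h + 6)*(h - 4)
Cancel the common factors (h^2 - h + 6), (h - 4).

1/(h - 5)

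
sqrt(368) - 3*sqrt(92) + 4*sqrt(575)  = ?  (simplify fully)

18*sqrt(23)

sqrt(368) = 4*sqrt(23); 3*sqrt(92) = 6*sqrt(23); 4*sqrt(575) = 20*sqrt(23)
Combine: (4 - 6 + 20)·sqrt(23) = 18*sqrt(23)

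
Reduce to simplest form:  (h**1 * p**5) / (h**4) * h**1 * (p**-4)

p/h**2

Quotient: (h**-3) * p**5
Multiply by h**1 * (p**-4): add exponents.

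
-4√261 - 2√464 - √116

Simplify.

-22*√29

4√261 = 12*√29; 2√464 = 8*√29; √116 = 2*√29
Combine: (-12 - 8 - 2)·√29 = -22*√29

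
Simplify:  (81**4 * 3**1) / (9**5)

3**7

81**4 = 3**16; 3**1 = 3**1; 9**5 = 3**10
Combine exponents: 3**7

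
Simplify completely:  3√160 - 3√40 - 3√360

3√160 = 12*√10; 3√40 = 6*√10; 3√360 = 18*√10
Combine: (12 - 6 - 18)·√10 = -12*√10

-12*√10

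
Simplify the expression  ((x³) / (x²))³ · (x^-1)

x²

Inside the bracket: x¹
Raise to the power 3: x³
Multiply by (x^-1): add exponents.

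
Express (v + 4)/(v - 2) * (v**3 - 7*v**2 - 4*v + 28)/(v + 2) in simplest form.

Factor: v**3 - 7*v**2 - 4*v + 28 = (v - 7)*(v + 2)*(v - 2)
Cancel the common factors (v + 2), (v - 2).

v**2 - 3*v - 28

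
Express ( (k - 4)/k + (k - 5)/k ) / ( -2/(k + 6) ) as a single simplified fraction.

(-2*k² - 3*k + 54)/(2*k)

Numerator: (k - 4)/k + (k - 5)/k = (2*k - 9)/k
Denominator: -2/(k + 6) = -2/(k + 6)
Divide: ((2*k - 9)/k) · (-k/2 - 3) = (-2*k² - 3*k + 54)/(2*k)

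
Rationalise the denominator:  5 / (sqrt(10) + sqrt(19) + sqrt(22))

Group as (sqrt(10) + sqrt(22)) + sqrt(19); multiply by (sqrt(10) + sqrt(22)) - sqrt(19), then rationalise the remaining surd.

(-20*sqrt(1045) + 35*sqrt(22) + 65*sqrt(19) + 155*sqrt(10))/711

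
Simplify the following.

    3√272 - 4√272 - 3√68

3√272 = 12*√17; 4√272 = 16*√17; 3√68 = 6*√17
Combine: (12 - 16 - 6)·√17 = -10*√17

-10*√17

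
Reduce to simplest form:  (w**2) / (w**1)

w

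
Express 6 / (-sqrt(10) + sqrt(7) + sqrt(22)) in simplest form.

(-38*sqrt(10) - 10*sqrt(22) + 50*sqrt(7) + 8*sqrt(385))/85

Group as (sqrt(7) + sqrt(22)) - sqrt(10); multiply by (sqrt(7) + sqrt(22)) + sqrt(10), then rationalise the remaining surd.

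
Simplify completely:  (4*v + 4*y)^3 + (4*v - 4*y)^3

128*v*(v^2 + 3*y^2)

Write as f((4*v),(4*y)) + f((4*v),-(4*y)) and expand.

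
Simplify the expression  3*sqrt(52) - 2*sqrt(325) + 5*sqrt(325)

21*sqrt(13)

3*sqrt(52) = 6*sqrt(13); 2*sqrt(325) = 10*sqrt(13); 5*sqrt(325) = 25*sqrt(13)
Combine: (6 - 10 + 25)·sqrt(13) = 21*sqrt(13)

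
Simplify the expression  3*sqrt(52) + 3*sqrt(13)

9*sqrt(13)

3*sqrt(52) = 6*sqrt(13); 3*sqrt(13) = 3*sqrt(13)
Combine: (6 + 3)·sqrt(13) = 9*sqrt(13)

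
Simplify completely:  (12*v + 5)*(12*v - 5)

144*v^2 - 25

Product of conjugates: (P+Q)(P-Q) = P^2 - Q^2.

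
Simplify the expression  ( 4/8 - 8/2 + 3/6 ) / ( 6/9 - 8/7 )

Numerator: 4/8 - 8/2 + 3/6 = -3
Denominator: 6/9 - 8/7 = -10/21
Divide: (-3) · (-21/10) = 63/10

63/10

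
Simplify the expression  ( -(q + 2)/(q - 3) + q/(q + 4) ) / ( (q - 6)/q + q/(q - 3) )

(-9*q² - 8*q)/(2*q³ - q² - 18*q + 72)

Numerator: -(q + 2)/(q - 3) + q/(q + 4) = (-9*q - 8)/(q² + q - 12)
Denominator: (q - 6)/q + q/(q - 3) = (2*q² - 9*q + 18)/(q² - 3*q)
Divide: ((-9*q - 8)/(q² + q - 12)) · ((q² - 3*q)/(2*q² - 9*q + 18)) = (-9*q² - 8*q)/(2*q³ - q² - 18*q + 72)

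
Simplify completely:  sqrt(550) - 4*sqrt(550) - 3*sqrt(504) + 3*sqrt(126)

-15*sqrt(22) - 9*sqrt(14)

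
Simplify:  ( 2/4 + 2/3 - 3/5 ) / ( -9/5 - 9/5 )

Numerator: 2/4 + 2/3 - 3/5 = 17/30
Denominator: -9/5 - 9/5 = -18/5
Divide: (17/30) · (-5/18) = -17/108

-17/108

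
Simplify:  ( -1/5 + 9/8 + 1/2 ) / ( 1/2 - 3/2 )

Numerator: -1/5 + 9/8 + 1/2 = 57/40
Denominator: 1/2 - 3/2 = -1
Divide: (57/40) · (-1) = -57/40

-57/40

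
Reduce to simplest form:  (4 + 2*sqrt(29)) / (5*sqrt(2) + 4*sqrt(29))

Multiply numerator and denominator by -5*sqrt(2) + 4*sqrt(29).
Denominator becomes 414; numerator becomes -10*sqrt(58) - 20*sqrt(2) + 16*sqrt(29) + 232.

(-5*sqrt(58) - 10*sqrt(2) + 8*sqrt(29) + 116)/207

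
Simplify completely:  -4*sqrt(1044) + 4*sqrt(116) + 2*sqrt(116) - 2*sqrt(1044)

4*sqrt(1044) = 24*sqrt(29); 4*sqrt(116) = 8*sqrt(29); 2*sqrt(116) = 4*sqrt(29); 2*sqrt(1044) = 12*sqrt(29)
Combine: (-24 + 8 + 4 - 12)·sqrt(29) = -24*sqrt(29)

-24*sqrt(29)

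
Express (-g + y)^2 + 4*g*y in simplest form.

Expanding gives g^2 + 2*g*y + y^2, a perfect square.

(g + y)^2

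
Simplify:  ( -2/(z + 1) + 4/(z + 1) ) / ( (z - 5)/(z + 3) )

(2*z + 6)/(z² - 4*z - 5)

Numerator: -2/(z + 1) + 4/(z + 1) = 2/(z + 1)
Denominator: (z - 5)/(z + 3) = (z - 5)/(z + 3)
Divide: (2/(z + 1)) · ((z + 3)/(z - 5)) = (2*z + 6)/(z² - 4*z - 5)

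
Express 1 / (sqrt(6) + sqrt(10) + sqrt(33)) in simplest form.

(-29*sqrt(10) - 37*sqrt(6) + 12*sqrt(55) + 17*sqrt(33))/49

Group as (sqrt(10) + sqrt(33)) + sqrt(6); multiply by (sqrt(10) + sqrt(33)) - sqrt(6), then rationalise the remaining surd.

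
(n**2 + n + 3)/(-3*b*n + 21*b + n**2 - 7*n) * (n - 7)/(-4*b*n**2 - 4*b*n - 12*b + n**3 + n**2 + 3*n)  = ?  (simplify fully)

1/(12*b**2 - 7*b*n + n**2)

Factor: -3*b*n + 21*b + n**2 - 7*n = (n - 7)*(-3*b + n);  -4*b*n**2 - 4*b*n - 12*b + n**3 + n**2 + 3*n = (n**2 + n + 3)*(-4*b + n)
Cancel the common factors (n**2 + n + 3), (n - 7).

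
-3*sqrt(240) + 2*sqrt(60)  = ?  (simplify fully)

3*sqrt(240) = 12*sqrt(15); 2*sqrt(60) = 4*sqrt(15)
Combine: (-12 + 4)·sqrt(15) = -8*sqrt(15)

-8*sqrt(15)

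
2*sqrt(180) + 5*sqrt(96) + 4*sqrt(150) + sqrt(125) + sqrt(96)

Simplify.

17*sqrt(5) + 44*sqrt(6)

2*sqrt(180) = 12*sqrt(5); 5*sqrt(96) = 20*sqrt(6); 4*sqrt(150) = 20*sqrt(6); sqrt(125) = 5*sqrt(5); sqrt(96) = 4*sqrt(6)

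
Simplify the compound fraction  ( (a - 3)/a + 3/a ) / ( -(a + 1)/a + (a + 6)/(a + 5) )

-a**2/5 - a

Numerator: (a - 3)/a + 3/a = 1
Denominator: -(a + 1)/a + (a + 6)/(a + 5) = -5/(a**2 + 5*a)
Divide: (1) · (-a**2/5 - a) = -a**2/5 - a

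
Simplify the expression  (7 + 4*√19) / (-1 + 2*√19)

(6*√19 + 53)/25

Multiply numerator and denominator by -2*√19 - 1.
Denominator becomes -75; numerator becomes -159 - 18*√19.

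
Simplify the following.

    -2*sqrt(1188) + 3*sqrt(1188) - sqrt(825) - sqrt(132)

2*sqrt(1188) = 12*sqrt(33); 3*sqrt(1188) = 18*sqrt(33); sqrt(825) = 5*sqrt(33); sqrt(132) = 2*sqrt(33)
Combine: (-12 + 18 - 5 - 2)·sqrt(33) = -sqrt(33)

-sqrt(33)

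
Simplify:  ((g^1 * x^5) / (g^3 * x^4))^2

x^2/g^4

Inside the bracket: (g^-2) * x^1
Raise to the power 2: (g^-4) * x^2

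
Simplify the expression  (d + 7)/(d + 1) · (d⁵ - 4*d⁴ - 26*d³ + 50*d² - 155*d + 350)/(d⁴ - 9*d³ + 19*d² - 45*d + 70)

Factor: d⁵ - 4*d⁴ - 26*d³ + 50*d² - 155*d + 350 = (d - 7)·(d² + 5)·(d + 5)·(d - 2);  d⁴ - 9*d³ + 19*d² - 45*d + 70 = (d² + 5)·(d - 7)·(d - 2)
Cancel the common factors (d² + 5), (d - 7), (d - 2).

(d² + 12*d + 35)/(d + 1)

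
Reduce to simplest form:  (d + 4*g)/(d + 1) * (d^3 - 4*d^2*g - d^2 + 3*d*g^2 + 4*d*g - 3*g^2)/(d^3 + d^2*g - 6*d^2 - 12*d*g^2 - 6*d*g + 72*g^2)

Factor: d^3 - 4*d^2*g - d^2 + 3*d*g^2 + 4*d*g - 3*g^2 = (d - g)*(d - 3*g)*(d - 1);  d^3 + d^2*g - 6*d^2 - 12*d*g^2 - 6*d*g + 72*g^2 = (d - 6)*(d - 3*g)*(d + 4*g)
Cancel the common factors (d - 3*g), (d + 4*g).

(d^2 - d*g - d + g)/(d^2 - 5*d - 6)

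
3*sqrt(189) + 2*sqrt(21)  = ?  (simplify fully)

11*sqrt(21)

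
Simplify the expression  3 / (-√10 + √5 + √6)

(-3*√10 + 27*√6 + 33*√5 + 60*√3)/119

Group as (√5 + √6) - √10; multiply by (√5 + √6) + √10, then rationalise the remaining surd.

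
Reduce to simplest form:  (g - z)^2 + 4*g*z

After expansion: g^2 + 2*g*z + z^2 — a perfect-square trinomial.

(g + z)^2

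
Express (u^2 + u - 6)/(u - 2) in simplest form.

Factor: u^2 + u - 6 = (u - 2)*(u + 3)
Cancel the common factor (u - 2).

u + 3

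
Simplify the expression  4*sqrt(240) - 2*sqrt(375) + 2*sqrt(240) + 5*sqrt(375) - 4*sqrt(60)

4*sqrt(240) = 16*sqrt(15); 2*sqrt(375) = 10*sqrt(15); 2*sqrt(240) = 8*sqrt(15); 5*sqrt(375) = 25*sqrt(15); 4*sqrt(60) = 8*sqrt(15)
Combine: (16 - 10 + 8 + 25 - 8)·sqrt(15) = 31*sqrt(15)

31*sqrt(15)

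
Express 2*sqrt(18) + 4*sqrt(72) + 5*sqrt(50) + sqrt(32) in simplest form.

2*sqrt(18) = 6*sqrt(2); 4*sqrt(72) = 24*sqrt(2); 5*sqrt(50) = 25*sqrt(2); sqrt(32) = 4*sqrt(2)
Combine: (6 + 24 + 25 + 4)·sqrt(2) = 59*sqrt(2)

59*sqrt(2)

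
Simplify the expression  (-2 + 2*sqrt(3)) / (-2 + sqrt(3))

-2*sqrt(3) - 2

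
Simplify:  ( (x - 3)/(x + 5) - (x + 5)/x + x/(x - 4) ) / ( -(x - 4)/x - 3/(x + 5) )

Numerator: (x - 3)/(x + 5) - (x + 5)/x + x/(x - 4) = (x^3 - 8*x^2 + 27*x + 100)/(x^3 + x^2 - 20*x)
Denominator: -(x - 4)/x - 3/(x + 5) = (-x^2 - 4*x + 20)/(x^2 + 5*x)
Divide: ((x^3 - 8*x^2 + 27*x + 100)/(x^3 + x^2 - 20*x)) · ((x^2 + 5*x)/(-x^2 - 4*x + 20)) = (-x^3 + 8*x^2 - 27*x - 100)/(x^3 - 36*x + 80)

(-x^3 + 8*x^2 - 27*x - 100)/(x^3 - 36*x + 80)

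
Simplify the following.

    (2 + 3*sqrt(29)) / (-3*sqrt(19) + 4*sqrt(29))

(6*sqrt(19) + 8*sqrt(29) + 9*sqrt(551) + 348)/293

Multiply numerator and denominator by 3*sqrt(19) + 4*sqrt(29).
Denominator becomes 293; numerator becomes 6*sqrt(19) + 8*sqrt(29) + 9*sqrt(551) + 348.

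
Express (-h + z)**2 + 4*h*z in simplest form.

After expansion: h**2 + 2*h*z + z**2 — a perfect-square trinomial.

(h + z)**2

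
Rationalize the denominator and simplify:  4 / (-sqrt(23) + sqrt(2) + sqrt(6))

(-60*sqrt(23) - 76*sqrt(6) - 108*sqrt(2) - 16*sqrt(69))/177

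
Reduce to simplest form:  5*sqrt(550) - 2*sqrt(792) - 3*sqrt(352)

sqrt(22)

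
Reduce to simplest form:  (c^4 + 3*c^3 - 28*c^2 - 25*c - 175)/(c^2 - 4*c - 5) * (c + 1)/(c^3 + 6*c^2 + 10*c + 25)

(c + 7)/(c + 5)

Factor: c^4 + 3*c^3 - 28*c^2 - 25*c - 175 = (c - 5)*(c^2 + c + 5)*(c + 7);  c^2 - 4*c - 5 = (c - 5)*(c + 1);  c^3 + 6*c^2 + 10*c + 25 = (c^2 + c + 5)*(c + 5)
Cancel the common factors (c^2 + c + 5), (c + 1), (c - 5).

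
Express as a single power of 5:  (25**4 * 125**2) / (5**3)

5**11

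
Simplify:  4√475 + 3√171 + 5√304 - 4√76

4√475 = 20*√19; 3√171 = 9*√19; 5√304 = 20*√19; 4√76 = 8*√19
Combine: (20 + 9 + 20 - 8)·√19 = 41*√19

41*√19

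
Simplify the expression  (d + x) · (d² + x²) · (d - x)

(d+x)(d-x) = d² - x²; continue pairing.

d⁴ - x⁴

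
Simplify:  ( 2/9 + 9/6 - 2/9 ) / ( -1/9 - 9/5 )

-135/172

Numerator: 2/9 + 9/6 - 2/9 = 3/2
Denominator: -1/9 - 9/5 = -86/45
Divide: (3/2) · (-45/86) = -135/172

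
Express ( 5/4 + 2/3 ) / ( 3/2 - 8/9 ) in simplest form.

69/22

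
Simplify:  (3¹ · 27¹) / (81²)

3¹ = 3^1; 27¹ = 3^3; 81² = 3^8
Combine exponents: 3^(-4)

3^(-4)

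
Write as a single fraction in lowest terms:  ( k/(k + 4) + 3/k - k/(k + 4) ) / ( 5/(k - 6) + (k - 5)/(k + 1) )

(3*k^2 - 15*k - 18)/(k^3 - 6*k^2 + 35*k)

Numerator: k/(k + 4) + 3/k - k/(k + 4) = 3/k
Denominator: 5/(k - 6) + (k - 5)/(k + 1) = (k^2 - 6*k + 35)/(k^2 - 5*k - 6)
Divide: (3/k) · ((k^2 - 5*k - 6)/(k^2 - 6*k + 35)) = (3*k^2 - 15*k - 18)/(k^3 - 6*k^2 + 35*k)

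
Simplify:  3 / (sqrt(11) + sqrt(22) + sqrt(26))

Group as (sqrt(11) + sqrt(26)) + sqrt(22); multiply by (sqrt(11) + sqrt(26)) - sqrt(22), then rationalise the remaining surd.

(-132*sqrt(13) + 21*sqrt(26) + 45*sqrt(22) + 111*sqrt(11))/919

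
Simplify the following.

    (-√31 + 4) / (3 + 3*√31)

(-7 + √31)/18

Multiply numerator and denominator by -3*√31 + 3.
Denominator becomes -270; numerator becomes -15*√31 + 105.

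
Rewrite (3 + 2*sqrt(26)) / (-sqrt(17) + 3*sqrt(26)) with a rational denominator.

(3*sqrt(17) + 2*sqrt(442) + 9*sqrt(26) + 156)/217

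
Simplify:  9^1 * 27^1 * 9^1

3^7

9^1 = 3^2; 27^1 = 3^3; 9^1 = 3^2
Combine exponents: 3^7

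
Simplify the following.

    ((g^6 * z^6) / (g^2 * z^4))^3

Inside the bracket: g^4 * z^2
Raise to the power 3: g^12 * z^6

g^12*z^6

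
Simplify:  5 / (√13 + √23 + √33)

(-10*√9867 + 15*√33 + 115*√23 + 215*√13)/1187

Group as (√23 + √33) + √13; multiply by (√23 + √33) - √13, then rationalise the remaining surd.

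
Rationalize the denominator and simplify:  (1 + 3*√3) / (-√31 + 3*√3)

Multiply numerator and denominator by 3*√3 + √31.
Denominator becomes -4; numerator becomes 3*√3 + √31 + 27 + 3*√93.

(-3*√93 - 27 - √31 - 3*√3)/4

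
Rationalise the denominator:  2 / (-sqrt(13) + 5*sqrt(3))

Multiply numerator and denominator by sqrt(13) + 5*sqrt(3).
Denominator becomes 62; numerator becomes 2*sqrt(13) + 10*sqrt(3).

(sqrt(13) + 5*sqrt(3))/31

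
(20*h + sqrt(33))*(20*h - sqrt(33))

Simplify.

Product of conjugates: (P+Q)(P-Q) = P^2 - Q^2.

400*h^2 - 33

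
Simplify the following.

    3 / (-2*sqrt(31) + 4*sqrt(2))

Multiply numerator and denominator by 4*sqrt(2) + 2*sqrt(31).
Denominator becomes -92; numerator becomes 12*sqrt(2) + 6*sqrt(31).

(-3*sqrt(31) - 6*sqrt(2))/46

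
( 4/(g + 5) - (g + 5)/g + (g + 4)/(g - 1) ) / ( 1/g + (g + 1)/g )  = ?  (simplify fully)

(4*g**2 + g + 25)/(g**3 + 6*g**2 + 3*g - 10)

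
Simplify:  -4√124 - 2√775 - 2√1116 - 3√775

4√124 = 8*√31; 2√775 = 10*√31; 2√1116 = 12*√31; 3√775 = 15*√31
Combine: (-8 - 10 - 12 - 15)·√31 = -45*√31

-45*√31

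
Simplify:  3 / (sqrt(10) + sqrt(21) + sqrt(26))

Group as (sqrt(10) + sqrt(26)) + sqrt(21); multiply by (sqrt(10) + sqrt(26)) - sqrt(21), then rationalise the remaining surd.

(-12*sqrt(1365) + 15*sqrt(26) + 45*sqrt(21) + 111*sqrt(10))/815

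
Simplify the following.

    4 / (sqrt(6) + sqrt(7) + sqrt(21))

Group as (sqrt(6) + sqrt(21)) + sqrt(7); multiply by (sqrt(6) + sqrt(21)) - sqrt(7), then rationalise the remaining surd.

(-21*sqrt(2) - 4*sqrt(21) + 10*sqrt(7) + 11*sqrt(6))/13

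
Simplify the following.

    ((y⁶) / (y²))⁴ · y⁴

y^20

Inside the bracket: y⁴
Raise to the power 4: y^16
Multiply by y⁴: add exponents.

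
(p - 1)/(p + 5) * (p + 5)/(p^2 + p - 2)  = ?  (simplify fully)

Factor: p^2 + p - 2 = (p + 2)*(p - 1)
Cancel the common factors (p + 5), (p - 1).

1/(p + 2)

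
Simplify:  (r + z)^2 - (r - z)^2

Write as f(r,z) - f(r,-z) and expand.

4*r*z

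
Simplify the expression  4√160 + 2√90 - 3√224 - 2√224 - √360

4√160 = 16*√10; 2√90 = 6*√10; 3√224 = 12*√14; 2√224 = 8*√14; √360 = 6*√10

-20*√14 + 16*√10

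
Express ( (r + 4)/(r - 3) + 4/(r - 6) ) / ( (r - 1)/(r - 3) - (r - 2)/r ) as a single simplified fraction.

(r³ + 2*r² - 36*r)/(4*r² - 30*r + 36)

Numerator: (r + 4)/(r - 3) + 4/(r - 6) = (r² + 2*r - 36)/(r² - 9*r + 18)
Denominator: (r - 1)/(r - 3) - (r - 2)/r = (4*r - 6)/(r² - 3*r)
Divide: ((r² + 2*r - 36)/(r² - 9*r + 18)) · ((r² - 3*r)/(4*r - 6)) = (r³ + 2*r² - 36*r)/(4*r² - 30*r + 36)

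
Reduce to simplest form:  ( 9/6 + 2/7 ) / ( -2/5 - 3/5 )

-25/14

Numerator: 9/6 + 2/7 = 25/14
Denominator: -2/5 - 3/5 = -1
Divide: (25/14) · (-1) = -25/14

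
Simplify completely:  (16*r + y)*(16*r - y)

(16*r)^2 - (y)^2 = 256*r^2 - y^2.

256*r^2 - y^2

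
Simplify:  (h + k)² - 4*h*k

After expansion: h² - 2*h*k + k² — a perfect-square trinomial.

(h - k)²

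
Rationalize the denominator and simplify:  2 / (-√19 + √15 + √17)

(-26*√19 + 34*√17 + 42*√15 + 4*√4845)/851

Group as (√15 + √17) - √19; multiply by (√15 + √17) + √19, then rationalise the remaining surd.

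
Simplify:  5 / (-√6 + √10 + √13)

Group as (√10 + √13) - √6; multiply by (√10 + √13) + √6, then rationalise the remaining surd.

(-85*√6 + 15*√13 + 45*√10 + 20*√195)/231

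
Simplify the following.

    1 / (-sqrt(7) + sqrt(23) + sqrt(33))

Group as (sqrt(23) + sqrt(33)) - sqrt(7); multiply by (sqrt(23) + sqrt(33)) + sqrt(7), then rationalise the remaining surd.

(-49*sqrt(7) - 3*sqrt(33) + 17*sqrt(23) + 2*sqrt(5313))/635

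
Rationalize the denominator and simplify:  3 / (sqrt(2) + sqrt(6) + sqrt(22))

Group as (sqrt(6) + sqrt(22)) + sqrt(2); multiply by (sqrt(6) + sqrt(22)) - sqrt(2), then rationalise the remaining surd.

(-27*sqrt(6) - 39*sqrt(2) + 6*sqrt(66) + 21*sqrt(22))/74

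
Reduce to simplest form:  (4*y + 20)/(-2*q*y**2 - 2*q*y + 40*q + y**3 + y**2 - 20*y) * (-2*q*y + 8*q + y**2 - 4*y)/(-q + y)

Factor: 4*y + 20 = 4*(y + 5);  -2*q*y**2 - 2*q*y + 40*q + y**3 + y**2 - 20*y = (-2*q + y)*(y - 4)*(y + 5);  -2*q*y + 8*q + y**2 - 4*y = (-2*q + y)*(y - 4)
Cancel the common factors (y + 5), (y - 4), (-2*q + y).

4/(-q + y)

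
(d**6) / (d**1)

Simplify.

d**5

Quotient: d**5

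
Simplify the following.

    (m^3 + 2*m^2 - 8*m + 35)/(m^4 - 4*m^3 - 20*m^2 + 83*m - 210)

1/(m - 6)

Factor: m^3 + 2*m^2 - 8*m + 35 = (m + 5)*(m^2 - 3*m + 7);  m^4 - 4*m^3 - 20*m^2 + 83*m - 210 = (m + 5)*(m - 6)*(m^2 - 3*m + 7)
Cancel the common factors (m^2 - 3*m + 7), (m + 5).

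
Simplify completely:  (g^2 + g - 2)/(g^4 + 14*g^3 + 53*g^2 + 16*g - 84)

1/(g^2 + 13*g + 42)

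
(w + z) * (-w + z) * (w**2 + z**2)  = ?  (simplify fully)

(z+w)(z-w) = -w**2 + z**2; continue pairing.

-w**4 + z**4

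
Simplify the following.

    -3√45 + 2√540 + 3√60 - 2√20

3√45 = 9*√5; 2√540 = 12*√15; 3√60 = 6*√15; 2√20 = 4*√5

-13*√5 + 18*√15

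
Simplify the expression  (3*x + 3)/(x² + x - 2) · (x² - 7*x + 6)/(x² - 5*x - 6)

3/(x + 2)

Factor: 3*x + 3 = 3·(x + 1);  x² + x - 2 = (x + 2)·(x - 1);  x² - 7*x + 6 = (x - 6)·(x - 1);  x² - 5*x - 6 = (x + 1)·(x - 6)
Cancel the common factors (x + 1), (x - 1), (x - 6).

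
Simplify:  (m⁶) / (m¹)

m⁵

Quotient: m⁵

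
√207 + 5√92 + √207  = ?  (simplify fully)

16*√23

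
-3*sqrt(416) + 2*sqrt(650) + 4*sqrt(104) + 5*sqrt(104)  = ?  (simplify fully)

3*sqrt(416) = 12*sqrt(26); 2*sqrt(650) = 10*sqrt(26); 4*sqrt(104) = 8*sqrt(26); 5*sqrt(104) = 10*sqrt(26)
Combine: (-12 + 10 + 8 + 10)·sqrt(26) = 16*sqrt(26)

16*sqrt(26)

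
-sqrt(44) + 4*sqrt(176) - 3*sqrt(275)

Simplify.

sqrt(44) = 2*sqrt(11); 4*sqrt(176) = 16*sqrt(11); 3*sqrt(275) = 15*sqrt(11)
Combine: (-2 + 16 - 15)·sqrt(11) = -sqrt(11)

-sqrt(11)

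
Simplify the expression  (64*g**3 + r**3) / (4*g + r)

Factor as (a+b)(a**2-ab+b**2) with a=(4*g), b=r.

16*g**2 - 4*g*r + r**2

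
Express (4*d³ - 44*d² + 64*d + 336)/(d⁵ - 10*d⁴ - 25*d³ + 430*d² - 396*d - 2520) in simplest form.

Factor: 4*d³ - 44*d² + 64*d + 336 = 4·(d + 2)·(d - 7)·(d - 6);  d⁵ - 10*d⁴ - 25*d³ + 430*d² - 396*d - 2520 = (d + 2)·(d - 5)·(d + 6)·(d - 7)·(d - 6)
Cancel the common factors (d - 7), (d + 2), (d - 6).

4/(d² + d - 30)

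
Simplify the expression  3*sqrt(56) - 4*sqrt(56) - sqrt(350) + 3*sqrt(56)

-sqrt(14)

3*sqrt(56) = 6*sqrt(14); 4*sqrt(56) = 8*sqrt(14); sqrt(350) = 5*sqrt(14); 3*sqrt(56) = 6*sqrt(14)
Combine: (6 - 8 - 5 + 6)·sqrt(14) = -sqrt(14)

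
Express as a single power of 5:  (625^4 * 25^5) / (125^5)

5^11

625^4 = 5^16; 25^5 = 5^10; 125^5 = 5^15
Combine exponents: 5^11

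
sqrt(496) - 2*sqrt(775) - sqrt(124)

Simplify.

sqrt(496) = 4*sqrt(31); 2*sqrt(775) = 10*sqrt(31); sqrt(124) = 2*sqrt(31)
Combine: (4 - 10 - 2)·sqrt(31) = -8*sqrt(31)

-8*sqrt(31)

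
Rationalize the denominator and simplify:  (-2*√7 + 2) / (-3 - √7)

Multiply numerator and denominator by -3 + √7.
Denominator becomes 2; numerator becomes -20 + 8*√7.

-10 + 4*√7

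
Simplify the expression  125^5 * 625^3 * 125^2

125^5 = 5^15; 625^3 = 5^12; 125^2 = 5^6
Combine exponents: 5^33

5^33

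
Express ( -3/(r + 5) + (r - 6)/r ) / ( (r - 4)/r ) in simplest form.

(r^2 - 4*r - 30)/(r^2 + r - 20)

Numerator: -3/(r + 5) + (r - 6)/r = (r^2 - 4*r - 30)/(r^2 + 5*r)
Denominator: (r - 4)/r = (r - 4)/r
Divide: ((r^2 - 4*r - 30)/(r^2 + 5*r)) · (r/(r - 4)) = (r^2 - 4*r - 30)/(r^2 + r - 20)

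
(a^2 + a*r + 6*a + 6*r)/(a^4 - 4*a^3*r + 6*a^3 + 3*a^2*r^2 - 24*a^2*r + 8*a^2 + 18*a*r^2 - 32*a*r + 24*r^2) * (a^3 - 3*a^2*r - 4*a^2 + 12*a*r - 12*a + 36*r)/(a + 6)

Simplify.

Factor: a^2 + a*r + 6*a + 6*r = (a + r)*(a + 6);  a^4 - 4*a^3*r + 6*a^3 + 3*a^2*r^2 - 24*a^2*r + 8*a^2 + 18*a*r^2 - 32*a*r + 24*r^2 = (a - r)*(a + 4)*(a - 3*r)*(a + 2);  a^3 - 3*a^2*r - 4*a^2 + 12*a*r - 12*a + 36*r = (a + 2)*(a - 3*r)*(a - 6)
Cancel the common factors (a + 6), (a + 2), (a - 3*r).

(-a^2 - a*r + 6*a + 6*r)/(-a^2 + a*r - 4*a + 4*r)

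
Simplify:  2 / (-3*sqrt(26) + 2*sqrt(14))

Multiply numerator and denominator by 2*sqrt(14) + 3*sqrt(26).
Denominator becomes -178; numerator becomes 4*sqrt(14) + 6*sqrt(26).

(-3*sqrt(26) - 2*sqrt(14))/89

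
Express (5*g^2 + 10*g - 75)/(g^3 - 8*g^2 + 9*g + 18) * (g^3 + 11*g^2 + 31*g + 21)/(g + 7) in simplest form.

Factor: 5*g^2 + 10*g - 75 = 5*(g + 5)*(g - 3);  g^3 - 8*g^2 + 9*g + 18 = (g - 6)*(g - 3)*(g + 1);  g^3 + 11*g^2 + 31*g + 21 = (g + 3)*(g + 1)*(g + 7)
Cancel the common factors (g + 7), (g - 3), (g + 1).

(5*g^2 + 40*g + 75)/(g - 6)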